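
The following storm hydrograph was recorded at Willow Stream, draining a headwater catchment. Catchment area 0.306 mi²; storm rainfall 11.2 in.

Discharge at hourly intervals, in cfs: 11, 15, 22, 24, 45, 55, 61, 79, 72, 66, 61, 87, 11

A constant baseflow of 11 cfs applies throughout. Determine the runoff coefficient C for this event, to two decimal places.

ΣQ_DR = 466.0 cfs; V = ΣQ_DR·Δt = 1.678 × 10^6 ft³.
Runoff depth d = V / A = 2.360 in.
C = d / P = 2.360 / 11.2 = 0.21.

C ≈ 0.21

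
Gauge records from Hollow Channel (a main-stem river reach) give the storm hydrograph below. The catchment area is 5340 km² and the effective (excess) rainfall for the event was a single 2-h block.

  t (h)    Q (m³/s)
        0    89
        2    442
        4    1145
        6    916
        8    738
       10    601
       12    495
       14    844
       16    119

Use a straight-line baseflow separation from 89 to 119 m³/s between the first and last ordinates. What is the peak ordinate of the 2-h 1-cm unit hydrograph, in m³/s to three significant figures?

U_p ≈ 1750 m³/s

Direct runoff: 0.00, 349.25, 1048.50, 815.75, 634.00, 493.25, 383.50, 728.75, 0.00 m³/s; ΣQ_DR = 4453 m³/s, peak = 1048.50 m³/s.
Runoff depth d = ΣQ_DR·Δt / A = 4453 × 7200 / (5340 km²) = 6.004 mm.
The 1-cm UH is the DRH scaled by (10 mm)/d, so U_p = 1048.50 × 10/6.004 = 1750 m³/s.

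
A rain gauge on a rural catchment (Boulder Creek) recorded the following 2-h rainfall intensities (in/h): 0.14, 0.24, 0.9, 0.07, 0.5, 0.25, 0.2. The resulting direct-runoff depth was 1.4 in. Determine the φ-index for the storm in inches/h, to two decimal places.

φ ≈ 0.35 in/h

Only the 2 blocks with intensity above φ contribute runoff: 0.9, 0.5 in/h.
Σ(I−φ)·Δt = d  ⇒  (0.9+0.5 − 2φ)·2 = 1.4
φ = (1.400 − 1.4/2) / 2 = 0.35 in/h.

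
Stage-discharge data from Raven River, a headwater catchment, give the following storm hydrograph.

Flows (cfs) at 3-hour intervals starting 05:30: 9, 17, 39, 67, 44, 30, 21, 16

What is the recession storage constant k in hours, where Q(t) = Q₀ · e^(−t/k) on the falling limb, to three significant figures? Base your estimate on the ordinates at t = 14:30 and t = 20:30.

k ≈ 7.47 h

On the falling limb, Q drops from 67 to 30 cfs between t = 14:30 and t = 20:30 (Δt = 6 h).
k = −Δt / ln(Q₂/Q₁) = −6 / ln(30/67) = 7.47 h.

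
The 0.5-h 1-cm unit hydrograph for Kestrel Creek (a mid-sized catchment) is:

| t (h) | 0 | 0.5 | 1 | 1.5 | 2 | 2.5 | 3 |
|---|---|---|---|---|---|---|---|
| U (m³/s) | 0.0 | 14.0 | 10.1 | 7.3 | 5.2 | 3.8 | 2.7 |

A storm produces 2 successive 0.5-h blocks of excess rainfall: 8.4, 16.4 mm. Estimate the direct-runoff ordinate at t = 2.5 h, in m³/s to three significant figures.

Q ≈ 11.7 m³/s

By discrete convolution, Q_j = Σ (P_i / 10 mm) · U_{j−i}.
At t = 2.5 h (j=5): Q = (8.4/10)·3.8 + (16.4/10)·5.2 = 11.7 m³/s.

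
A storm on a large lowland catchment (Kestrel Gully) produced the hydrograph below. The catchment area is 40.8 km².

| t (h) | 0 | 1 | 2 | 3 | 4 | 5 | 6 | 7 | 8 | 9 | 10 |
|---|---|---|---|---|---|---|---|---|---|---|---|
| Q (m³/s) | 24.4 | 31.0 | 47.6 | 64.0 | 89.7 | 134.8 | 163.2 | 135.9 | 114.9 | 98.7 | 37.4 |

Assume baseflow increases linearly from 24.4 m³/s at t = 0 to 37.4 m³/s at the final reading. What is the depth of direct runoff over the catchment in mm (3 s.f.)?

Direct runoff: 0.00, 5.30, 20.60, 35.70, 60.10, 103.90, 131.00, 102.40, 80.10, 62.60, 0.00 m³/s; ΣQ_DR = 601.7 m³/s.
V = ΣQ_DR · Δt = 601.7 × 3600 s = 2.166 × 10^6 m³.
Over A = 40.8 km², depth = V / A = 53.1 mm.

d ≈ 53.1 mm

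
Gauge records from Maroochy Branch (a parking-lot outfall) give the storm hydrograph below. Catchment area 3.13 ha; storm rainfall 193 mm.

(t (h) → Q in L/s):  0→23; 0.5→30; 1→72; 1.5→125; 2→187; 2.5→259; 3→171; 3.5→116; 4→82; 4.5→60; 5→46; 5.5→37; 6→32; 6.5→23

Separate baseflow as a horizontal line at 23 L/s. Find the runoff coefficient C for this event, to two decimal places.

ΣQ_DR = 941.0 L/s; V = ΣQ_DR·Δt = 1.694 × 10^6 L.
Runoff depth d = V / A = 54.12 mm.
C = d / P = 54.12 / 193 = 0.28.

C ≈ 0.28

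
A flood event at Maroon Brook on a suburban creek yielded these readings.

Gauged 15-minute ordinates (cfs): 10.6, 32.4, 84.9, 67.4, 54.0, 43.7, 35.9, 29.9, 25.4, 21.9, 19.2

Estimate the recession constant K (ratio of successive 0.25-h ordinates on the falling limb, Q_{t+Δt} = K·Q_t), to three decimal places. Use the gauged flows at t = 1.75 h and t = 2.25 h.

K ≈ 0.856

Using the recession-limb readings at t = 1.75 h and t = 2.25 h: Q falls from 29.9 to 21.9 cfs over 2 intervals.
K = (Q₂/Q₁)^(1/2) = (21.9/29.9)^(1/2) = 0.856.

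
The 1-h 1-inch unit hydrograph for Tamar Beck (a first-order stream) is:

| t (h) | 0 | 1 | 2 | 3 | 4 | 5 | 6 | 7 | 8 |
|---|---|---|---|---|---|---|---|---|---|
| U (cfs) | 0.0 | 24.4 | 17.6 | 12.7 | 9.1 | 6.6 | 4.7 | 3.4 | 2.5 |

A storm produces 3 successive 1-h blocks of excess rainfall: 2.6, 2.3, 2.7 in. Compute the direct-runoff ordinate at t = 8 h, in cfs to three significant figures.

Q ≈ 27.0 cfs

By discrete convolution, Q_j = Σ (P_i / 1 in) · U_{j−i}.
At t = 8 h (j=8): Q = (2.6/1)·2.5 + (2.3/1)·3.4 + (2.7/1)·4.7 = 27.0 cfs.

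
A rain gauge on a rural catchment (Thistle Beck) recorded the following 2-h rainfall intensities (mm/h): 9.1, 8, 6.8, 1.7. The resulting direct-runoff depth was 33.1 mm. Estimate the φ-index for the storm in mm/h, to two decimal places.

φ ≈ 2.45 mm/h

Only the 3 blocks with intensity above φ contribute runoff: 9.1, 8, 6.8 mm/h.
Σ(I−φ)·Δt = d  ⇒  (9.1+8+6.8 − 3φ)·2 = 33.1
φ = (23.90 − 33.1/2) / 3 = 2.45 mm/h.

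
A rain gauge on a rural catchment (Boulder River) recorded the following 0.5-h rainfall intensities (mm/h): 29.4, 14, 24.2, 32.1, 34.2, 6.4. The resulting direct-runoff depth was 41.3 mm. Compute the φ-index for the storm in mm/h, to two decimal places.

φ ≈ 10.26 mm/h

Only the 5 blocks with intensity above φ contribute runoff: 29.4, 14, 24.2, 32.1, 34.2 mm/h.
Σ(I−φ)·Δt = d  ⇒  (29.4+14+24.2+32.1+34.2 − 5φ)·0.5 = 41.3
φ = (133.9 − 41.3/0.5) / 5 = 10.26 mm/h.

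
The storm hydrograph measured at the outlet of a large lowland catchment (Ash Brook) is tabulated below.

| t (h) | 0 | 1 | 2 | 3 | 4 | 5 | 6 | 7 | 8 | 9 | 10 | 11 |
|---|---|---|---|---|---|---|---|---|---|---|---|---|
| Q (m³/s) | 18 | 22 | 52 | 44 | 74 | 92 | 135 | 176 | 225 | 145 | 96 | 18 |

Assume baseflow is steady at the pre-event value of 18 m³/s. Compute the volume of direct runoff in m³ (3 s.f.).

V ≈ 3.17 × 10^6 m³

Direct-runoff ordinates (Q − Q_b): 0.0, 4.0, 34.0, 26.0, 56.0, 74.0, 117.0, 158.0, 207.0, 127.0, 78.0, 0.0 m³/s.
ΣQ_DR = 881.0 m³/s.
With Δt = 1 h = 3600 s, V = ΣQ_DR · Δt = 881.0 × 3600 = 3.17 × 10^6 m³.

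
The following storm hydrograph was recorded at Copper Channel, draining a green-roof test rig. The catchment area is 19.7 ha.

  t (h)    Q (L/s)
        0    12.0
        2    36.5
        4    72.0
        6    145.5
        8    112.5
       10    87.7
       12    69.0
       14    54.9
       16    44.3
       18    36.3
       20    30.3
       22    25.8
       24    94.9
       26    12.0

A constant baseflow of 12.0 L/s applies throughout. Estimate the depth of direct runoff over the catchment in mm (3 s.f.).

Direct runoff: 0.0, 24.5, 60.0, 133.5, 100.5, 75.7, 57.0, 42.9, 32.3, 24.3, 18.3, 13.8, 82.9, 0.0 L/s; ΣQ_DR = 665.7 L/s.
V = ΣQ_DR · Δt = 665.7 × 7200 s = 4.793 × 10^6 L.
Over A = 19.7 ha, depth = V / A = 24.3 mm.

d ≈ 24.3 mm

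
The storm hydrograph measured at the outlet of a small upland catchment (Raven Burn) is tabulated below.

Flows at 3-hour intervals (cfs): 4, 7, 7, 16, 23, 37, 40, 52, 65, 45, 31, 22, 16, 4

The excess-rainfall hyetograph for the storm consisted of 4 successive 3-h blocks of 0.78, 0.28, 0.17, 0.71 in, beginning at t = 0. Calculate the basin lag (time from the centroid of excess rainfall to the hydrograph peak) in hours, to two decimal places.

t_L ≈ 18.25 h

Centroid of excess rainfall: t_c = Σ P_i·t̄_i / ΣP_i = 5.7526 h (block centres at 1.5, 4.5, 7.5, 10.5 h).
Hydrograph peak occurs at t = 24 h, so basin lag t_L = 24 − 5.7526 = 18.25 h.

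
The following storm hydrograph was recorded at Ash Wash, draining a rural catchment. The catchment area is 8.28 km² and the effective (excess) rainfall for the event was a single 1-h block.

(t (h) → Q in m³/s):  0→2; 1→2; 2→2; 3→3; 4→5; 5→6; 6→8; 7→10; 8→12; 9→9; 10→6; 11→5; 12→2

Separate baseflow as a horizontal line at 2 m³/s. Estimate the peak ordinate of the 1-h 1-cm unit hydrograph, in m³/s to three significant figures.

U_p ≈ 5.00 m³/s

Direct runoff: 0.0, 0.0, 0.0, 1.0, 3.0, 4.0, 6.0, 8.0, 10.0, 7.0, 4.0, 3.0, 0.0 m³/s; ΣQ_DR = 46.00 m³/s, peak = 10.0 m³/s.
Runoff depth d = ΣQ_DR·Δt / A = 46.00 × 3600 / (8.28 km²) = 20.00 mm.
The 1-cm UH is the DRH scaled by (10 mm)/d, so U_p = 10.0 × 10/20.00 = 5.00 m³/s.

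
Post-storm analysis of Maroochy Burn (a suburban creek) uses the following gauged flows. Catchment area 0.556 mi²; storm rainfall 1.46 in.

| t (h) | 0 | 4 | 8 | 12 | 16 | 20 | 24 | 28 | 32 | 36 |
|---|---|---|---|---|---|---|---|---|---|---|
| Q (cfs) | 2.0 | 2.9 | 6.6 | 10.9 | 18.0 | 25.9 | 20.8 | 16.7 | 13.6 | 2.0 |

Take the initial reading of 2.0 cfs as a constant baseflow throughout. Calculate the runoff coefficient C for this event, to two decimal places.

C ≈ 0.76

ΣQ_DR = 99.40 cfs; V = ΣQ_DR·Δt = 1.431 × 10^6 ft³.
Runoff depth d = V / A = 1.108 in.
C = d / P = 1.108 / 1.46 = 0.76.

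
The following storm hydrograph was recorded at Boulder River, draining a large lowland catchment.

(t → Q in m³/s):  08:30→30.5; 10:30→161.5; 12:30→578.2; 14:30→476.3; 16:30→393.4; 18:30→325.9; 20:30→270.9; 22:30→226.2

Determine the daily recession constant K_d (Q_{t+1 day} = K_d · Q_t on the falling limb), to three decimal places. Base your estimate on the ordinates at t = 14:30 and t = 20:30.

Between t = 14:30 and t = 20:30 the flow falls from 476.3 to 270.9 m³/s over 3×2 h = 6 h.
Per-interval ratio K = (270.9/476.3)^(1/3) = 0.8285; K_d = K^(24/2) = 0.105.

K_d ≈ 0.105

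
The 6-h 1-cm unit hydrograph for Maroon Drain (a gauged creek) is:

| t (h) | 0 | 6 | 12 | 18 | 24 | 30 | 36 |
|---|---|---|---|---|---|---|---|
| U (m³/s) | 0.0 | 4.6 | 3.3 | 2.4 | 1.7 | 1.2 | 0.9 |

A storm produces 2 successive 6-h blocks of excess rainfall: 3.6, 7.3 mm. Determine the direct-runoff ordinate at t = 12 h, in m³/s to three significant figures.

By discrete convolution, Q_j = Σ (P_i / 10 mm) · U_{j−i}.
At t = 12 h (j=2): Q = (3.6/10)·3.3 + (7.3/10)·4.6 = 4.55 m³/s.

Q ≈ 4.55 m³/s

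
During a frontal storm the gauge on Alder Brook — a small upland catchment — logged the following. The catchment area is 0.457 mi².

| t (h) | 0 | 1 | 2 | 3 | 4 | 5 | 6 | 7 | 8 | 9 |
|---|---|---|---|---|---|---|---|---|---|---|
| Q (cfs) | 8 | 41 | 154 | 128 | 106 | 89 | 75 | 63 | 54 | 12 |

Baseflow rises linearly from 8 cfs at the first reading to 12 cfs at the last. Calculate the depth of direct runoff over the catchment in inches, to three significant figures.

d ≈ 2.14 in

Direct runoff: 0.00, 32.56, 145.11, 118.67, 96.22, 78.78, 64.33, 51.89, 42.44, 0.00 cfs; ΣQ_DR = 630.0 cfs.
V = ΣQ_DR · Δt = 630.0 × 3600 s = 2.268 × 10^6 ft³.
Over A = 0.457 mi², depth = V / A = 2.14 in.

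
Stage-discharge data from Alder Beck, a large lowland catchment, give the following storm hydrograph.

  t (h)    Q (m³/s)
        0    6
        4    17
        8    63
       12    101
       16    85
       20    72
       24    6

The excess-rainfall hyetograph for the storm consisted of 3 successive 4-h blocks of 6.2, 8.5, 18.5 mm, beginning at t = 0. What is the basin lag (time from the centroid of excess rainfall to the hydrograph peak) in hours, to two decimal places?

t_L ≈ 4.52 h

Centroid of excess rainfall: t_c = Σ P_i·t̄_i / ΣP_i = 7.4819 h (block centres at 2, 6, 10 h).
Hydrograph peak occurs at t = 12 h, so basin lag t_L = 12 − 7.4819 = 4.52 h.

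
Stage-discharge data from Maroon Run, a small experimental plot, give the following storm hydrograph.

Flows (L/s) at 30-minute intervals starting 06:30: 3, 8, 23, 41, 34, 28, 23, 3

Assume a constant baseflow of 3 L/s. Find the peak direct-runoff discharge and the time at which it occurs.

Subtracting baseflow gives direct-runoff ordinates: 0.0, 5.0, 20.0, 38.0, 31.0, 25.0, 20.0, 0.0 L/s.
The maximum is 38.0 L/s, occurring at the reading for t = 08:00.

Q_p = 38.0 L/s at t = 08:00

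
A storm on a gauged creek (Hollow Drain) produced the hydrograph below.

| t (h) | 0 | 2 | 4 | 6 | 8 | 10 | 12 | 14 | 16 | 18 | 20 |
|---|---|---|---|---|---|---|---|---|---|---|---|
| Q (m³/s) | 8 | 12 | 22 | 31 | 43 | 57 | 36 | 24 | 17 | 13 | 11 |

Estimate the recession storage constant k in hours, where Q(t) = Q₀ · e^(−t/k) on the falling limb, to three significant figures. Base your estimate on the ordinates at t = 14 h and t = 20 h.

k ≈ 7.69 h

On the falling limb, Q drops from 24 to 11 m³/s between t = 14 h and t = 20 h (Δt = 6 h).
k = −Δt / ln(Q₂/Q₁) = −6 / ln(11/24) = 7.69 h.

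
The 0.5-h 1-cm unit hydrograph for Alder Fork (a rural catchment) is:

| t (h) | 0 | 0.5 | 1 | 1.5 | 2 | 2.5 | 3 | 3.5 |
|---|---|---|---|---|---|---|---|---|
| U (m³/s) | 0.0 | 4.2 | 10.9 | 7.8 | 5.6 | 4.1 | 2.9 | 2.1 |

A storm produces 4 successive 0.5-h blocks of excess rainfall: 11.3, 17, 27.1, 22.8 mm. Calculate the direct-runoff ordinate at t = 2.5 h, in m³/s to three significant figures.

Q ≈ 60.1 m³/s

By discrete convolution, Q_j = Σ (P_i / 10 mm) · U_{j−i}.
At t = 2.5 h (j=5): Q = (11.3/10)·4.1 + (17/10)·5.6 + (27.1/10)·7.8 + (22.8/10)·10.9 = 60.1 m³/s.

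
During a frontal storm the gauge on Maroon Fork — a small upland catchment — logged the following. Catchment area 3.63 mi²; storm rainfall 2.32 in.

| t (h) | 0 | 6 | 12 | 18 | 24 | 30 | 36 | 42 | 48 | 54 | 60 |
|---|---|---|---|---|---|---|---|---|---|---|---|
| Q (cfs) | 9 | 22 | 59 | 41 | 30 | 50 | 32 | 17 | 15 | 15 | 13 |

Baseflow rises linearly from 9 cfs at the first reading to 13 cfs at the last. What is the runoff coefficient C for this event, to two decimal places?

C ≈ 0.20

ΣQ_DR = 182.0 cfs; V = ΣQ_DR·Δt = 3.931 × 10^6 ft³.
Runoff depth d = V / A = 0.4662 in.
C = d / P = 0.4662 / 2.32 = 0.20.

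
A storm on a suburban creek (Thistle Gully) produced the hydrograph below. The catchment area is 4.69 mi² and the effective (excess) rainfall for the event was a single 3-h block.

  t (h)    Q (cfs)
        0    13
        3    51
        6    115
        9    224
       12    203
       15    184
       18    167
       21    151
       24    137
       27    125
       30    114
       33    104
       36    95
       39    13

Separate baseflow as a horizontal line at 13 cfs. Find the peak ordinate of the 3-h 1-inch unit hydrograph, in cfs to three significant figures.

Direct runoff: 0.0, 38.0, 102.0, 211.0, 190.0, 171.0, 154.0, 138.0, 124.0, 112.0, 101.0, 91.0, 82.0, 0.0 cfs; ΣQ_DR = 1514 cfs, peak = 211.0 cfs.
Runoff depth d = ΣQ_DR·Δt / A = 1514 × 10800 / (4.69 mi²) = 1.501 in.
The 1-inch UH is the DRH scaled by (1 in)/d, so U_p = 211.0 × 1/1.501 = 141 cfs.

U_p ≈ 141 cfs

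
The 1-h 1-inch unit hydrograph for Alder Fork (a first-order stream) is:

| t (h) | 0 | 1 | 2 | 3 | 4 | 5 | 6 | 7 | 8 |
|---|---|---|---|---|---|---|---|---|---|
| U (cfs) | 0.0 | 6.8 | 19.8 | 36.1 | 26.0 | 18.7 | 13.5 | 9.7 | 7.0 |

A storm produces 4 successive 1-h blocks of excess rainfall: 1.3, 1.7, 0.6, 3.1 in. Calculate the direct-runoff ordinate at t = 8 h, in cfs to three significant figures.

By discrete convolution, Q_j = Σ (P_i / 1 in) · U_{j−i}.
At t = 8 h (j=8): Q = (1.3/1)·7.0 + (1.7/1)·9.7 + (0.6/1)·13.5 + (3.1/1)·18.7 = 91.7 cfs.

Q ≈ 91.7 cfs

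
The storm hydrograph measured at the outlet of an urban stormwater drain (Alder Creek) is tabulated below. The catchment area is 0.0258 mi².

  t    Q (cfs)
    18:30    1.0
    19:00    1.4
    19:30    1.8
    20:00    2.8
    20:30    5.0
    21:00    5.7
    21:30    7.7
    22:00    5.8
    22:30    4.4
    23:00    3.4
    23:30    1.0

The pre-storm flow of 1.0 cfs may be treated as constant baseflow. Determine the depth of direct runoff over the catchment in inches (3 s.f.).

Direct runoff: 0.0, 0.4, 0.8, 1.8, 4.0, 4.7, 6.7, 4.8, 3.4, 2.4, 0.0 cfs; ΣQ_DR = 29.00 cfs.
V = ΣQ_DR · Δt = 29.00 × 1800 s = 52200 ft³.
Over A = 0.0258 mi², depth = V / A = 0.871 in.

d ≈ 0.871 in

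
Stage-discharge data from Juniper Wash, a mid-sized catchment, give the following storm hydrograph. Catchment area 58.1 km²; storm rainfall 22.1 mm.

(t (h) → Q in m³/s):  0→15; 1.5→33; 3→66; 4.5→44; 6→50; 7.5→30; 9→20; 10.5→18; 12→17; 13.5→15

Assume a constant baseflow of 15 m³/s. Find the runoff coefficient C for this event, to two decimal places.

C ≈ 0.66

ΣQ_DR = 158.0 m³/s; V = ΣQ_DR·Δt = 8.532 × 10^5 m³.
Runoff depth d = V / A = 14.69 mm.
C = d / P = 14.69 / 22.1 = 0.66.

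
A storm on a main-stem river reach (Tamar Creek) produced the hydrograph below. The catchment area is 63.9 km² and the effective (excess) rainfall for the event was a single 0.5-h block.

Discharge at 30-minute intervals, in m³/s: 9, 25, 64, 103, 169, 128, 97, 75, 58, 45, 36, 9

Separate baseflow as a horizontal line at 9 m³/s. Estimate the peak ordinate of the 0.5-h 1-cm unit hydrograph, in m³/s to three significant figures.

U_p ≈ 80.0 m³/s

Direct runoff: 0.0, 16.0, 55.0, 94.0, 160.0, 119.0, 88.0, 66.0, 49.0, 36.0, 27.0, 0.0 m³/s; ΣQ_DR = 710.0 m³/s, peak = 160.0 m³/s.
Runoff depth d = ΣQ_DR·Δt / A = 710.0 × 1800 / (63.9 km²) = 20.00 mm.
The 1-cm UH is the DRH scaled by (10 mm)/d, so U_p = 160.0 × 10/20.00 = 80.0 m³/s.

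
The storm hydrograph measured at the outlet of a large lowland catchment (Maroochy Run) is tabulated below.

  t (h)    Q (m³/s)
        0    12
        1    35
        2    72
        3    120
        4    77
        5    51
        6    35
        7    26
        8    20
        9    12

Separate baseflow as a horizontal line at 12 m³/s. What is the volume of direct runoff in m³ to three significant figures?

Direct-runoff ordinates (Q − Q_b): 0.0, 23.0, 60.0, 108.0, 65.0, 39.0, 23.0, 14.0, 8.0, 0.0 m³/s.
ΣQ_DR = 340.0 m³/s.
With Δt = 1 h = 3600 s, V = ΣQ_DR · Δt = 340.0 × 3600 = 1.22 × 10^6 m³.

V ≈ 1.22 × 10^6 m³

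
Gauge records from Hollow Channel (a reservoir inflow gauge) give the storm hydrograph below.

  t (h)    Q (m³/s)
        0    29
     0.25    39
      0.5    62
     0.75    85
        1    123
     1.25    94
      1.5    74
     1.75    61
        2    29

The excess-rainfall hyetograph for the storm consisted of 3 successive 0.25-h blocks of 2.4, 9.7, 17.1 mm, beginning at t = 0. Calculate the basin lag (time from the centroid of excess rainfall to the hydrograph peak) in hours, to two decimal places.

t_L ≈ 0.50 h

Centroid of excess rainfall: t_c = Σ P_i·t̄_i / ΣP_i = 0.5009 h (block centres at 0.125, 0.375, 0.625 h).
Hydrograph peak occurs at t = 1 h, so basin lag t_L = 1 − 0.5009 = 0.50 h.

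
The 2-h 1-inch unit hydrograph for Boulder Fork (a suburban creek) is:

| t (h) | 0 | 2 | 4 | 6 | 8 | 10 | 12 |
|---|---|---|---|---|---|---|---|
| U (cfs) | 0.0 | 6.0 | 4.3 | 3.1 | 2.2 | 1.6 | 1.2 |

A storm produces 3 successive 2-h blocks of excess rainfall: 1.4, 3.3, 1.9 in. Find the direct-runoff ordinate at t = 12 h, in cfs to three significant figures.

Q ≈ 11.1 cfs

By discrete convolution, Q_j = Σ (P_i / 1 in) · U_{j−i}.
At t = 12 h (j=6): Q = (1.4/1)·1.2 + (3.3/1)·1.6 + (1.9/1)·2.2 = 11.1 cfs.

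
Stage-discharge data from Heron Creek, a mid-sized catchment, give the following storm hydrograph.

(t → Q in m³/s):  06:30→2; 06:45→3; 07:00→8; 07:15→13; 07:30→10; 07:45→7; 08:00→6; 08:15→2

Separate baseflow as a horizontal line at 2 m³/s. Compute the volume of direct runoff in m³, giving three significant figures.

Direct-runoff ordinates (Q − Q_b): 0.0, 1.0, 6.0, 11.0, 8.0, 5.0, 4.0, 0.0 m³/s.
ΣQ_DR = 35.00 m³/s.
With Δt = 0.25 h = 900 s, V = ΣQ_DR · Δt = 35.00 × 900 = 31500 m³.

V ≈ 31500 m³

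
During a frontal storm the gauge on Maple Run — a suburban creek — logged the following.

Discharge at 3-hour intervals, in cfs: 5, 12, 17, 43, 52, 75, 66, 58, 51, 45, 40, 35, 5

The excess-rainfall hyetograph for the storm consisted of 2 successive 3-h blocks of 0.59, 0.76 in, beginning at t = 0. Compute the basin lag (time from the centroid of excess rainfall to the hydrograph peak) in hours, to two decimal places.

Centroid of excess rainfall: t_c = Σ P_i·t̄_i / ΣP_i = 3.1889 h (block centres at 1.5, 4.5 h).
Hydrograph peak occurs at t = 15 h, so basin lag t_L = 15 − 3.1889 = 11.81 h.

t_L ≈ 11.81 h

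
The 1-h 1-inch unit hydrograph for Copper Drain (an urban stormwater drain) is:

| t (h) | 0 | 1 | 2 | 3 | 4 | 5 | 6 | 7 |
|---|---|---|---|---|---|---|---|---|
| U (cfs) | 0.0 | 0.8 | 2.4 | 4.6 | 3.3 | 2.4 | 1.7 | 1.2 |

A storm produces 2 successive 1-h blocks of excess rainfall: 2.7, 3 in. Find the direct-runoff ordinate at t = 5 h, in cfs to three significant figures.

Q ≈ 16.4 cfs

By discrete convolution, Q_j = Σ (P_i / 1 in) · U_{j−i}.
At t = 5 h (j=5): Q = (2.7/1)·2.4 + (3/1)·3.3 = 16.4 cfs.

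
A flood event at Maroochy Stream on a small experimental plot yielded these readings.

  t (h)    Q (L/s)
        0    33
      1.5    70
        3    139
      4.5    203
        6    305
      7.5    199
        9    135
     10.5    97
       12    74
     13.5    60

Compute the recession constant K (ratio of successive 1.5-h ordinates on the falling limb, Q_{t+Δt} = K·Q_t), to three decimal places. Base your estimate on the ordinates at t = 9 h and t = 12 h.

K ≈ 0.740

Using the recession-limb readings at t = 9 h and t = 12 h: Q falls from 135 to 74 L/s over 2 intervals.
K = (Q₂/Q₁)^(1/2) = (74/135)^(1/2) = 0.740.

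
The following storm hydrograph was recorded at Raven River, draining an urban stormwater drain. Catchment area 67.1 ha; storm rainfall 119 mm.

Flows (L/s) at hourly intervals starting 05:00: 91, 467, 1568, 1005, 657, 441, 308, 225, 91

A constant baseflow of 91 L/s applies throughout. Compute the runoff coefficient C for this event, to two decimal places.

ΣQ_DR = 4034 L/s; V = ΣQ_DR·Δt = 1.452 × 10^7 L.
Runoff depth d = V / A = 21.64 mm.
C = d / P = 21.64 / 119 = 0.18.

C ≈ 0.18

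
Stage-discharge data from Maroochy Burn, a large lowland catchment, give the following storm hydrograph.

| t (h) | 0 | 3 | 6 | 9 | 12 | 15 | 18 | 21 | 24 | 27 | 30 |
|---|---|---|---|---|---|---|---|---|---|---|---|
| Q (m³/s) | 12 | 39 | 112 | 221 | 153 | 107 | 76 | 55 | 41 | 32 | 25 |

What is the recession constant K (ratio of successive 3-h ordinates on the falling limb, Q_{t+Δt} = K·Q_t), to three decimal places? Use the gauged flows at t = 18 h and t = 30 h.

K ≈ 0.757

Using the recession-limb readings at t = 18 h and t = 30 h: Q falls from 76 to 25 m³/s over 4 intervals.
K = (Q₂/Q₁)^(1/4) = (25/76)^(1/4) = 0.757.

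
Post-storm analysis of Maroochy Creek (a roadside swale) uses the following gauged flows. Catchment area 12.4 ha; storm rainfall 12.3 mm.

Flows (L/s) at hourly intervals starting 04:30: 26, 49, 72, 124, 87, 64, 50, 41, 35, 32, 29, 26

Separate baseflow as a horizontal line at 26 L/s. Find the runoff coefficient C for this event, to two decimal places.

ΣQ_DR = 323.0 L/s; V = ΣQ_DR·Δt = 1.163 × 10^6 L.
Runoff depth d = V / A = 9.377 mm.
C = d / P = 9.377 / 12.3 = 0.76.

C ≈ 0.76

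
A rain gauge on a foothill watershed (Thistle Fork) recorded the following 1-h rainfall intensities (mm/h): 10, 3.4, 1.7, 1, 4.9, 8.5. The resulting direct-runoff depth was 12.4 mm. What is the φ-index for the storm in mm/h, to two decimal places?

φ ≈ 3.67 mm/h

Only the 3 blocks with intensity above φ contribute runoff: 10, 4.9, 8.5 mm/h.
Σ(I−φ)·Δt = d  ⇒  (10+4.9+8.5 − 3φ)·1 = 12.4
φ = (23.40 − 12.4/1) / 3 = 3.67 mm/h.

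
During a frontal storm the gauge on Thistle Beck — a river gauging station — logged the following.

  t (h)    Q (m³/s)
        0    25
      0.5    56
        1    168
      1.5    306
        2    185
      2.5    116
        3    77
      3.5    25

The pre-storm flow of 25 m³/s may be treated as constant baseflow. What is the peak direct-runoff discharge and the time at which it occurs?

Subtracting baseflow gives direct-runoff ordinates: 0.0, 31.0, 143.0, 281.0, 160.0, 91.0, 52.0, 0.0 m³/s.
The maximum is 281.0 m³/s, occurring at the reading for t = 1.5 h.

Q_p = 281.0 m³/s at t = 1.5 h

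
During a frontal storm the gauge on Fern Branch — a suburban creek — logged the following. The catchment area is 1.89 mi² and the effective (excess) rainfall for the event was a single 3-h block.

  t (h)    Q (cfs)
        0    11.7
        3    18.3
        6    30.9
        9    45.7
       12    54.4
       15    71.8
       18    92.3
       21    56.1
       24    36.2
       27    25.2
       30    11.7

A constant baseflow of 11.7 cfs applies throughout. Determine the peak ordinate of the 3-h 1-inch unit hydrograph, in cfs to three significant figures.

Direct runoff: 0.0, 6.6, 19.2, 34.0, 42.7, 60.1, 80.6, 44.4, 24.5, 13.5, 0.0 cfs; ΣQ_DR = 325.6 cfs, peak = 80.6 cfs.
Runoff depth d = ΣQ_DR·Δt / A = 325.6 × 10800 / (1.89 mi²) = 0.8009 in.
The 1-inch UH is the DRH scaled by (1 in)/d, so U_p = 80.6 × 1/0.8009 = 101 cfs.

U_p ≈ 101 cfs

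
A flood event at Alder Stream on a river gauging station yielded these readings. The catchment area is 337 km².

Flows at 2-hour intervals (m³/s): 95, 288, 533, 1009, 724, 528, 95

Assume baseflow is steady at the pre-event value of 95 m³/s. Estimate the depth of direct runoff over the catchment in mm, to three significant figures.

Direct runoff: 0.0, 193.0, 438.0, 914.0, 629.0, 433.0, 0.0 m³/s; ΣQ_DR = 2607 m³/s.
V = ΣQ_DR · Δt = 2607 × 7200 s = 1.877 × 10^7 m³.
Over A = 337 km², depth = V / A = 55.7 mm.

d ≈ 55.7 mm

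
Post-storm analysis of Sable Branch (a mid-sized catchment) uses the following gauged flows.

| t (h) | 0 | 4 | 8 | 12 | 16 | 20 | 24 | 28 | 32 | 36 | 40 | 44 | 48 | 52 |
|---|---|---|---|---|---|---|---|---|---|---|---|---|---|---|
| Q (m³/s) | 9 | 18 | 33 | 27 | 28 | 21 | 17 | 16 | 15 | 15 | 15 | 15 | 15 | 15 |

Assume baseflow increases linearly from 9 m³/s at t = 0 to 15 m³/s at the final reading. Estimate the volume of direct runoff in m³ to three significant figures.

V ≈ 1.31 × 10^6 m³

Direct-runoff ordinates (Q − Q_b): 0.00, 8.54, 23.08, 16.62, 17.15, 9.69, 5.23, 3.77, 2.31, 1.85, 1.38, 0.92, 0.46, 0.00 m³/s.
ΣQ_DR = 91.00 m³/s.
With Δt = 4 h = 14400 s, V = ΣQ_DR · Δt = 91.00 × 14400 = 1.31 × 10^6 m³.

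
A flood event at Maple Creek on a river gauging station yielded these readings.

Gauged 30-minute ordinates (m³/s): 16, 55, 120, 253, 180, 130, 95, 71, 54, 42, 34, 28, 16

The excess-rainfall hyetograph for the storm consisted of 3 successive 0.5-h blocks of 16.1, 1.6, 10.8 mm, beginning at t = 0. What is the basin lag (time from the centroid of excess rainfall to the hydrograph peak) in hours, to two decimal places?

Centroid of excess rainfall: t_c = Σ P_i·t̄_i / ΣP_i = 0.6570 h (block centres at 0.25, 0.75, 1.25 h).
Hydrograph peak occurs at t = 1.5 h, so basin lag t_L = 1.5 − 0.6570 = 0.84 h.

t_L ≈ 0.84 h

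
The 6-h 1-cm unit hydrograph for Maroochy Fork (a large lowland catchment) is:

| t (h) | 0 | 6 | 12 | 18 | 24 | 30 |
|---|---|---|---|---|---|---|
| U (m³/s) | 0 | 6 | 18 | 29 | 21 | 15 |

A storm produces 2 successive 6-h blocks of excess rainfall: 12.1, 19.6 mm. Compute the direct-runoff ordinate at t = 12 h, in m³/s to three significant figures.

By discrete convolution, Q_j = Σ (P_i / 10 mm) · U_{j−i}.
At t = 12 h (j=2): Q = (12.1/10)·18 + (19.6/10)·6 = 33.5 m³/s.

Q ≈ 33.5 m³/s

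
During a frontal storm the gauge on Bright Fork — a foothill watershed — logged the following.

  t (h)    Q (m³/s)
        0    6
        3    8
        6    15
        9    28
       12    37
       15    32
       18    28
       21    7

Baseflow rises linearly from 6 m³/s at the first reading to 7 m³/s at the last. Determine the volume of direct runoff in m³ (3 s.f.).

V ≈ 1.18 × 10^6 m³

Direct-runoff ordinates (Q − Q_b): 0.00, 1.86, 8.71, 21.57, 30.43, 25.29, 21.14, 0.00 m³/s.
ΣQ_DR = 109.0 m³/s.
With Δt = 3 h = 10800 s, V = ΣQ_DR · Δt = 109.0 × 10800 = 1.18 × 10^6 m³.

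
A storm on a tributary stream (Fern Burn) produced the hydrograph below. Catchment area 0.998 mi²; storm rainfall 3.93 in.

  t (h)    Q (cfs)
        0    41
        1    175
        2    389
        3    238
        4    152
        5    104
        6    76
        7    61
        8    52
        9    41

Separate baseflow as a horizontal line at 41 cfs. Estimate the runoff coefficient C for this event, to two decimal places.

ΣQ_DR = 919.0 cfs; V = ΣQ_DR·Δt = 3.308 × 10^6 ft³.
Runoff depth d = V / A = 1.427 in.
C = d / P = 1.427 / 3.93 = 0.36.

C ≈ 0.36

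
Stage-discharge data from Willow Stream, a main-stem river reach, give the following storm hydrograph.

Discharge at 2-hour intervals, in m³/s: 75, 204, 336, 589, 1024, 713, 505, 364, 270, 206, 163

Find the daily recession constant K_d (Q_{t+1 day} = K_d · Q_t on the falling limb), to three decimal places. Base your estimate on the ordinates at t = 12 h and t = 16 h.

K_d ≈ 0.023

Between t = 12 h and t = 16 h the flow falls from 505 to 270 m³/s over 2×2 h = 4 h.
Per-interval ratio K = (270/505)^(1/2) = 0.7312; K_d = K^(24/2) = 0.023.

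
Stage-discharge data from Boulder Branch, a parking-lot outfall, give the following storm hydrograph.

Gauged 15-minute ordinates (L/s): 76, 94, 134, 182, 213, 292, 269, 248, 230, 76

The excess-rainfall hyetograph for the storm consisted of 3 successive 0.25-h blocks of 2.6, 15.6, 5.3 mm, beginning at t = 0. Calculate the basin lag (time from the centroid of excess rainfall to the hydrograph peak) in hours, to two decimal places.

Centroid of excess rainfall: t_c = Σ P_i·t̄_i / ΣP_i = 0.4037 h (block centres at 0.125, 0.375, 0.625 h).
Hydrograph peak occurs at t = 1.25 h, so basin lag t_L = 1.25 − 0.4037 = 0.85 h.

t_L ≈ 0.85 h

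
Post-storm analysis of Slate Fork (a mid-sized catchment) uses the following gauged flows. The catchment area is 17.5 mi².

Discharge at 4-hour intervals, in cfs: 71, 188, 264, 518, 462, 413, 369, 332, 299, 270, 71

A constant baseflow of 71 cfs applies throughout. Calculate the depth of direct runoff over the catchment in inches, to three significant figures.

d ≈ 0.877 in

Direct runoff: 0.0, 117.0, 193.0, 447.0, 391.0, 342.0, 298.0, 261.0, 228.0, 199.0, 0.0 cfs; ΣQ_DR = 2476 cfs.
V = ΣQ_DR · Δt = 2476 × 14400 s = 3.565 × 10^7 ft³.
Over A = 17.5 mi², depth = V / A = 0.877 in.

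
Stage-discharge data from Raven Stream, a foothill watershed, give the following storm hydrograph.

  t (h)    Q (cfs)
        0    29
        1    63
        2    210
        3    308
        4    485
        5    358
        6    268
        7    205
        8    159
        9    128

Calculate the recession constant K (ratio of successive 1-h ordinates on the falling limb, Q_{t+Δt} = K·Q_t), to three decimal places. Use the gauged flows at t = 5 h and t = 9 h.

K ≈ 0.773

Using the recession-limb readings at t = 5 h and t = 9 h: Q falls from 358 to 128 cfs over 4 intervals.
K = (Q₂/Q₁)^(1/4) = (128/358)^(1/4) = 0.773.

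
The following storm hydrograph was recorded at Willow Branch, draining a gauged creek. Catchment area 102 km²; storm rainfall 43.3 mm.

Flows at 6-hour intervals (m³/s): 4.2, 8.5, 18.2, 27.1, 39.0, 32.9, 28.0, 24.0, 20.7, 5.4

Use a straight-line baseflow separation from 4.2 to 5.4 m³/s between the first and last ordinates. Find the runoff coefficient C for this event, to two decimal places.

ΣQ_DR = 160.0 m³/s; V = ΣQ_DR·Δt = 3.456 × 10^6 m³.
Runoff depth d = V / A = 33.88 mm.
C = d / P = 33.88 / 43.3 = 0.78.

C ≈ 0.78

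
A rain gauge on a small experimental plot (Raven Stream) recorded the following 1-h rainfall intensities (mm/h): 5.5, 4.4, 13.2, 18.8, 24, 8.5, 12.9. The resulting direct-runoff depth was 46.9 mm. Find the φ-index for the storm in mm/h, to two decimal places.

φ ≈ 6.10 mm/h

Only the 5 blocks with intensity above φ contribute runoff: 13.2, 18.8, 24, 8.5, 12.9 mm/h.
Σ(I−φ)·Δt = d  ⇒  (13.2+18.8+24+8.5+12.9 − 5φ)·1 = 46.9
φ = (77.40 − 46.9/1) / 5 = 6.10 mm/h.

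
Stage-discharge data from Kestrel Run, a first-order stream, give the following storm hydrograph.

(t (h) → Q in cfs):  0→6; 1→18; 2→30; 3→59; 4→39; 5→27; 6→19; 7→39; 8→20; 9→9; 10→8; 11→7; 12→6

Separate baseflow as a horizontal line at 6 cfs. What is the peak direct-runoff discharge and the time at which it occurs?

Subtracting baseflow gives direct-runoff ordinates: 0.0, 12.0, 24.0, 53.0, 33.0, 21.0, 13.0, 33.0, 14.0, 3.0, 2.0, 1.0, 0.0 cfs.
The maximum is 53.0 cfs, occurring at the reading for t = 3 h.

Q_p = 53.0 cfs at t = 3 h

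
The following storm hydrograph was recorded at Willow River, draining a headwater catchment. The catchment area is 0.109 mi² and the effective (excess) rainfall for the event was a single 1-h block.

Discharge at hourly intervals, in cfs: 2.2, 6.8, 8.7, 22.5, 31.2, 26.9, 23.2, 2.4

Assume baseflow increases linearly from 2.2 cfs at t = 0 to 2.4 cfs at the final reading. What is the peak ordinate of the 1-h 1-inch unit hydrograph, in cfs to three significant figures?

Direct runoff: 0.00, 4.57, 6.44, 20.21, 28.89, 24.56, 20.83, 0.00 cfs; ΣQ_DR = 105.5 cfs, peak = 28.89 cfs.
Runoff depth d = ΣQ_DR·Δt / A = 105.5 × 3600 / (0.109 mi²) = 1.500 in.
The 1-inch UH is the DRH scaled by (1 in)/d, so U_p = 28.89 × 1/1.500 = 19.3 cfs.

U_p ≈ 19.3 cfs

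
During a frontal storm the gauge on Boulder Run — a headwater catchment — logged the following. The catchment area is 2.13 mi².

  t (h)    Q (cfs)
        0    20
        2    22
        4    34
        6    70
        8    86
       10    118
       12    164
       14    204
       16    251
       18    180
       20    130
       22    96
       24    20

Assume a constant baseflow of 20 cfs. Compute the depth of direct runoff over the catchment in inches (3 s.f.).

Direct runoff: 0.0, 2.0, 14.0, 50.0, 66.0, 98.0, 144.0, 184.0, 231.0, 160.0, 110.0, 76.0, 0.0 cfs; ΣQ_DR = 1135 cfs.
V = ΣQ_DR · Δt = 1135 × 7200 s = 8.172 × 10^6 ft³.
Over A = 2.13 mi², depth = V / A = 1.65 in.

d ≈ 1.65 in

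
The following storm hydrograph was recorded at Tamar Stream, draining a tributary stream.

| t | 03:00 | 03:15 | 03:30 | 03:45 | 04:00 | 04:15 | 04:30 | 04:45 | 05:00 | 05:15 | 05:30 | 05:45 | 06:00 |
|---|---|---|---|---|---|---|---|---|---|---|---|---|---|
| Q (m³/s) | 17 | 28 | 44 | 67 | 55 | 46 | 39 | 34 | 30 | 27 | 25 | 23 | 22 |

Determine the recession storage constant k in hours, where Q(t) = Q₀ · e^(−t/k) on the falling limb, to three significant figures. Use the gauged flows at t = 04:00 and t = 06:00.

On the falling limb, Q drops from 55 to 22 m³/s between t = 04:00 and t = 06:00 (Δt = 2 h).
k = −Δt / ln(Q₂/Q₁) = −2 / ln(22/55) = 2.18 h.

k ≈ 2.18 h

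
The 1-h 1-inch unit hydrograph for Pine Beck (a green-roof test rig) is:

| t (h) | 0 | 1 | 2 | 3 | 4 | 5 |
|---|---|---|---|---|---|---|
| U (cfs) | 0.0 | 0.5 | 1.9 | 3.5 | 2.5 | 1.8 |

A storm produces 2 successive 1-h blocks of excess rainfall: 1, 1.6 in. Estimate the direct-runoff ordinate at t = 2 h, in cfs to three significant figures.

By discrete convolution, Q_j = Σ (P_i / 1 in) · U_{j−i}.
At t = 2 h (j=2): Q = (1/1)·1.9 + (1.6/1)·0.5 = 2.70 cfs.

Q ≈ 2.70 cfs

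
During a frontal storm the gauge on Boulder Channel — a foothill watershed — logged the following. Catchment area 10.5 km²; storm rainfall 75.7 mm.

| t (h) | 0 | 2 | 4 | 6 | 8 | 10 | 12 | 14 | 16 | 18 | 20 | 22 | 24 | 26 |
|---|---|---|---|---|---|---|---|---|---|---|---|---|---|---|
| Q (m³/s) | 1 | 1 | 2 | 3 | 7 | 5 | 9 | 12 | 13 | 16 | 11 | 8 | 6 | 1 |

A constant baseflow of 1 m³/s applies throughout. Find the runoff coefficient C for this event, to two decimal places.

C ≈ 0.73

ΣQ_DR = 81.00 m³/s; V = ΣQ_DR·Δt = 5.832 × 10^5 m³.
Runoff depth d = V / A = 55.54 mm.
C = d / P = 55.54 / 75.7 = 0.73.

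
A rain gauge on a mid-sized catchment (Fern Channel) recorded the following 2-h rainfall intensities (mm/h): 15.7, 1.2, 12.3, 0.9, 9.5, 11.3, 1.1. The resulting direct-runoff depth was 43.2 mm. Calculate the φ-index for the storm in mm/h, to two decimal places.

φ ≈ 6.80 mm/h

Only the 4 blocks with intensity above φ contribute runoff: 15.7, 12.3, 9.5, 11.3 mm/h.
Σ(I−φ)·Δt = d  ⇒  (15.7+12.3+9.5+11.3 − 4φ)·2 = 43.2
φ = (48.80 − 43.2/2) / 4 = 6.80 mm/h.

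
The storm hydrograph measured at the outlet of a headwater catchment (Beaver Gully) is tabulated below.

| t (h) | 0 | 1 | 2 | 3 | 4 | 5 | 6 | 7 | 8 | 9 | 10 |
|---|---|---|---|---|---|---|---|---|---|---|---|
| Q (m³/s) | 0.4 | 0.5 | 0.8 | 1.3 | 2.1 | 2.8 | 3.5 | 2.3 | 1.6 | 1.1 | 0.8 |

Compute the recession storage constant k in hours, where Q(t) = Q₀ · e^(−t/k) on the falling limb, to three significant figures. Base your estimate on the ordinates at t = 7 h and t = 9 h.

On the falling limb, Q drops from 2.3 to 1.1 m³/s between t = 7 h and t = 9 h (Δt = 2 h).
k = −Δt / ln(Q₂/Q₁) = −2 / ln(1.1/2.3) = 2.71 h.

k ≈ 2.71 h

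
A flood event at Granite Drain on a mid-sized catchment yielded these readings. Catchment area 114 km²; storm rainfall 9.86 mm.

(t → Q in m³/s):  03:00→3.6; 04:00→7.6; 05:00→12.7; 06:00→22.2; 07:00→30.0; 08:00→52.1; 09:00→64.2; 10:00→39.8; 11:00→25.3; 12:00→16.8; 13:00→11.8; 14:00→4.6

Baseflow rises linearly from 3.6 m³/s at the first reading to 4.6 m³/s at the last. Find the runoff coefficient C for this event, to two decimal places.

ΣQ_DR = 241.5 m³/s; V = ΣQ_DR·Δt = 8.694 × 10^5 m³.
Runoff depth d = V / A = 7.626 mm.
C = d / P = 7.626 / 9.86 = 0.77.

C ≈ 0.77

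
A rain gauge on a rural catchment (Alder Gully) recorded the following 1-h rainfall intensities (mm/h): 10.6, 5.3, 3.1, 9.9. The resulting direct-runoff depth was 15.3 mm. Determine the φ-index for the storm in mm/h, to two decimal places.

φ ≈ 3.50 mm/h

Only the 3 blocks with intensity above φ contribute runoff: 10.6, 5.3, 9.9 mm/h.
Σ(I−φ)·Δt = d  ⇒  (10.6+5.3+9.9 − 3φ)·1 = 15.3
φ = (25.80 − 15.3/1) / 3 = 3.50 mm/h.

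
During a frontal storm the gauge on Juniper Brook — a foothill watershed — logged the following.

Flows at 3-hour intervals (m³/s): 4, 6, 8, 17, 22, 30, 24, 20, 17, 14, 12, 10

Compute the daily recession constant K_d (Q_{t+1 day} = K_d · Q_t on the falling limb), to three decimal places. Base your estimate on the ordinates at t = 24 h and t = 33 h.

Between t = 24 h and t = 33 h the flow falls from 17 to 10 m³/s over 3×3 h = 9 h.
Per-interval ratio K = (10/17)^(1/3) = 0.8379; K_d = K^(24/3) = 0.243.

K_d ≈ 0.243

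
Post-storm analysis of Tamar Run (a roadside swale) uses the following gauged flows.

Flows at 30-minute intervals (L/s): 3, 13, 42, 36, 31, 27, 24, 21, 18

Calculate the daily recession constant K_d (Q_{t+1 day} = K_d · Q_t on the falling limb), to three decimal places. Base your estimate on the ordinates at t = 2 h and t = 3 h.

Between t = 2 h and t = 3 h the flow falls from 31 to 24 L/s over 2×0.5 h = 1 h.
Per-interval ratio K = (24/31)^(1/2) = 0.8799; K_d = K^(24/0.5) = 0.002.

K_d ≈ 0.002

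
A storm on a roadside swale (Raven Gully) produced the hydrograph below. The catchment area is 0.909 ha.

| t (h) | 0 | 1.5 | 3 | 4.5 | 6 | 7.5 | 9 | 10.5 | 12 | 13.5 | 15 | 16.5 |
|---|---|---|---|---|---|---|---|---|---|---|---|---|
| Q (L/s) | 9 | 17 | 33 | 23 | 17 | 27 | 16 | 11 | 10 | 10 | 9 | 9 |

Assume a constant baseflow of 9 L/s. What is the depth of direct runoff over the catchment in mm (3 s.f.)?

d ≈ 49.3 mm

Direct runoff: 0.0, 8.0, 24.0, 14.0, 8.0, 18.0, 7.0, 2.0, 1.0, 1.0, 0.0, 0.0 L/s; ΣQ_DR = 83.00 L/s.
V = ΣQ_DR · Δt = 83.00 × 5400 s = 4.482 × 10^5 L.
Over A = 0.909 ha, depth = V / A = 49.3 mm.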